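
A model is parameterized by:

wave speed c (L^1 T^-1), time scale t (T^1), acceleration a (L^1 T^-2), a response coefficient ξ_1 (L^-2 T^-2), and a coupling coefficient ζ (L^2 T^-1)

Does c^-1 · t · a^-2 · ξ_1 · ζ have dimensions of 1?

Sum the exponent of each base dimension across the product:
  L: −[c]_L + [t]_L − 2·[a]_L + [ξ_1]_L + [ζ]_L = −(1) + (0) − 2·(1) + (-2) + (2) = -3
  T: −[c]_T + [t]_T − 2·[a]_T + [ξ_1]_T + [ζ]_T = −(-1) + (1) − 2·(-2) + (-2) + (-1) = 3
Net dimensions [L⁻³ T³] ≠ [1] — not dimensionless.

no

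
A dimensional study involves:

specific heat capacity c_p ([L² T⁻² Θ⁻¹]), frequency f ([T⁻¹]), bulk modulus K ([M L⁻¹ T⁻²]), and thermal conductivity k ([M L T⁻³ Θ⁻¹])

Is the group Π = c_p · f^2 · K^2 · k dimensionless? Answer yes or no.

no

Sum the exponent of each base dimension across the product:
  M: [c_p]_M + 2·[f]_M + 2·[K]_M + [k]_M = (0) + 2·(0) + 2·(1) + (1) = 3
  L: [c_p]_L + 2·[f]_L + 2·[K]_L + [k]_L = (2) + 2·(0) + 2·(-1) + (1) = 1
  T: [c_p]_T + 2·[f]_T + 2·[K]_T + [k]_T = (-2) + 2·(-1) + 2·(-2) + (-3) = -11
  Θ: [c_p]_Θ + 2·[f]_Θ + 2·[K]_Θ + [k]_Θ = (-1) + 2·(0) + 2·(0) + (-1) = -2
Net dimensions [M³ L T⁻¹¹ Θ⁻²] ≠ [1] — not dimensionless.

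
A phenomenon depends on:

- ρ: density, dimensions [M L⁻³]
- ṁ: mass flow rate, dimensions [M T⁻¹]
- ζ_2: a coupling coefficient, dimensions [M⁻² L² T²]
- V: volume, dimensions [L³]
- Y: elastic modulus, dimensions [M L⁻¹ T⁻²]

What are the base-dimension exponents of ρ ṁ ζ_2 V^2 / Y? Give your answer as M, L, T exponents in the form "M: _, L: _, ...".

Collect each base-dimension exponent across the product:
  M: (1) + (1) + (-2) + 2·(0) − (1) = -1
  L: (-3) + (0) + (2) + 2·(3) − (-1) = 6
  T: (0) + (-1) + (2) + 2·(0) − (-2) = 3
So the dimensions are [M⁻¹ L⁶ T³].

M: -1, L: 6, T: 3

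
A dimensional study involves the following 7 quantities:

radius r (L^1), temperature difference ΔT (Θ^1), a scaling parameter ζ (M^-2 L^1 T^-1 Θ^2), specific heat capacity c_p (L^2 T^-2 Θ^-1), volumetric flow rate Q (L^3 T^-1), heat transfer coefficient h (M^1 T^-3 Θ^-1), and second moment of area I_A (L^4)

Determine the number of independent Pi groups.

There are 7 variables and 4 base dimensions (M, L, T, Θ).
The dimension matrix has rank 4.
Independent dimensionless groups: 7 − 4 = 3.

3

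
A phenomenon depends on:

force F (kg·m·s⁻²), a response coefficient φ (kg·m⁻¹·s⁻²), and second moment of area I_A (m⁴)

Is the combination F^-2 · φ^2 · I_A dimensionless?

Sum the exponent of each base dimension across the product:
  M: −2·[F]_M + 2·[φ]_M + [I_A]_M = −2·(1) + 2·(1) + (0) = 0
  L: −2·[F]_L + 2·[φ]_L + [I_A]_L = −2·(1) + 2·(-1) + (4) = 0
  T: −2·[F]_T + 2·[φ]_T + [I_A]_T = −2·(-2) + 2·(-2) + (0) = 0
All base exponents vanish — dimensionless.

yes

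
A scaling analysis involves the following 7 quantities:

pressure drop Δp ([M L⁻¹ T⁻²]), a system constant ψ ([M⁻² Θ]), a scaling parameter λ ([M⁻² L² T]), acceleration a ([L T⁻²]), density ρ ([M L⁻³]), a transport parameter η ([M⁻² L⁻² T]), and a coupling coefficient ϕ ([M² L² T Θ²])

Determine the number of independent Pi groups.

There are 7 variables and 4 base dimensions (M, L, T, Θ).
The dimension matrix has rank 4.
Independent dimensionless groups: 7 − 4 = 3.

3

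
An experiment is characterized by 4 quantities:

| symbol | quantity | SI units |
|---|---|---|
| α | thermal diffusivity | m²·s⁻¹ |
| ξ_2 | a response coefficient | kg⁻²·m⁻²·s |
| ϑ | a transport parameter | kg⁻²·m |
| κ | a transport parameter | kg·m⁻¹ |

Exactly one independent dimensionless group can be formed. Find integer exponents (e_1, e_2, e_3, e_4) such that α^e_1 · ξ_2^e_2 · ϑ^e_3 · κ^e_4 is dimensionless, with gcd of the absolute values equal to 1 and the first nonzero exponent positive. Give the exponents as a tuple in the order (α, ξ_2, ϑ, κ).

M: e_1·(0) + e_2·(-2) + e_3·(-2) + e_4·(1) = 0
L: e_1·(2) + e_2·(-2) + e_3·(1) + e_4·(-1) = 0
T: e_1·(-1) + e_2·(1) + e_3·(0) + e_4·(0) = 0
Solving this homogeneous linear system for the smallest-integer solution (first nonzero entry positive) gives (1, 1, -2, -2).

(1, 1, -2, -2)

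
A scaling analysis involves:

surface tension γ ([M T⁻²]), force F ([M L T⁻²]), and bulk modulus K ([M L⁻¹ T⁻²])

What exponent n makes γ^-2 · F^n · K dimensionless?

1

Balance the M exponent: (1)·n from F, plus −2·(1) + (1) = -1 from the rest, must sum to zero.
n − 1 = 0, so n = 1.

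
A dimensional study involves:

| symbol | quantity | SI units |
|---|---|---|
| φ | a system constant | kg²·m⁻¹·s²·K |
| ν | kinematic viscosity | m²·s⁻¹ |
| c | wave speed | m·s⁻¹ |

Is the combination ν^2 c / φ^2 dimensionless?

Sum the exponent of each base dimension across the product:
  M: −2·[φ]_M + 2·[ν]_M + [c]_M = −2·(2) + 2·(0) + (0) = -4
  L: −2·[φ]_L + 2·[ν]_L + [c]_L = −2·(-1) + 2·(2) + (1) = 7
  T: −2·[φ]_T + 2·[ν]_T + [c]_T = −2·(2) + 2·(-1) + (-1) = -7
  Θ: −2·[φ]_Θ + 2·[ν]_Θ + [c]_Θ = −2·(1) + 2·(0) + (0) = -2
Net dimensions [M⁻⁴ L⁷ T⁻⁷ Θ⁻²] ≠ [1] — not dimensionless.

no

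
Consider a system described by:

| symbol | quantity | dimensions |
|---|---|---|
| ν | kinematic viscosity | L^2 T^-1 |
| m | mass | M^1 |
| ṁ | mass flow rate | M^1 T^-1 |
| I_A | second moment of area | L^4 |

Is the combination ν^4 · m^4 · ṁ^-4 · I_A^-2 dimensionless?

yes

Sum the exponent of each base dimension across the product:
  M: 4·[ν]_M + 4·[m]_M − 4·[ṁ]_M − 2·[I_A]_M = 4·(0) + 4·(1) − 4·(1) − 2·(0) = 0
  L: 4·[ν]_L + 4·[m]_L − 4·[ṁ]_L − 2·[I_A]_L = 4·(2) + 4·(0) − 4·(0) − 2·(4) = 0
  T: 4·[ν]_T + 4·[m]_T − 4·[ṁ]_T − 2·[I_A]_T = 4·(-1) + 4·(0) − 4·(-1) − 2·(0) = 0
All base exponents vanish — dimensionless.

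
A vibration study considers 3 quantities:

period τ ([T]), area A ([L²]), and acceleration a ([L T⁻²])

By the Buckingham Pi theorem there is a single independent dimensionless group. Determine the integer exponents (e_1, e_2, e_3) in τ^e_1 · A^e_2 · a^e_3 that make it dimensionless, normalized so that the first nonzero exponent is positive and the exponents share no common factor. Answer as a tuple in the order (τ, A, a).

(4, -1, 2)

L: e_1·(0) + e_2·(2) + e_3·(1) = 0
T: e_1·(1) + e_2·(0) + e_3·(-2) = 0
Solving this homogeneous linear system for the smallest-integer solution (first nonzero entry positive) gives (4, -1, 2).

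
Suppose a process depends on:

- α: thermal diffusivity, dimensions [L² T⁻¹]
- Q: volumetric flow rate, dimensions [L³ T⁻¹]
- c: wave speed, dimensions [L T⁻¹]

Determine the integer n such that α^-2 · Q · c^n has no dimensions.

Balance the L exponent: (1)·n from c, plus −2·(2) + (3) = -1 from the rest, must sum to zero.
n − 1 = 0, so n = 1.

1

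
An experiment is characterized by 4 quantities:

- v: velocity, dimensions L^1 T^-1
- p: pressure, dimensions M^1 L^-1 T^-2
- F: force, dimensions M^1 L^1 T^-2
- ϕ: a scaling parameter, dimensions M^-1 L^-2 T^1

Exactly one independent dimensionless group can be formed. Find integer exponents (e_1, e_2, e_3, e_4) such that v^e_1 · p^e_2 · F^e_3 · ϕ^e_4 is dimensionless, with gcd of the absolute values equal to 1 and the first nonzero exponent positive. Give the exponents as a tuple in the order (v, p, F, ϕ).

(1, 1, -2, -1)

M: e_1·(0) + e_2·(1) + e_3·(1) + e_4·(-1) = 0
L: e_1·(1) + e_2·(-1) + e_3·(1) + e_4·(-2) = 0
T: e_1·(-1) + e_2·(-2) + e_3·(-2) + e_4·(1) = 0
Solving this homogeneous linear system for the smallest-integer solution (first nonzero entry positive) gives (1, 1, -2, -1).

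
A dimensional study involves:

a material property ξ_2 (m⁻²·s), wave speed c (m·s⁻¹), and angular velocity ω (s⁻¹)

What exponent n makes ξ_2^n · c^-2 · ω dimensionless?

-1

Balance the L exponent: (-2)·n from ξ_2, plus −2·(1) + (0) = -2 from the rest, must sum to zero.
-2n − 2 = 0, so n = -1.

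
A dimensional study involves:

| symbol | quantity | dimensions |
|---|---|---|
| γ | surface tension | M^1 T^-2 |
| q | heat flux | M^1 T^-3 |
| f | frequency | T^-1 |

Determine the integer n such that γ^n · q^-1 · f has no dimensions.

Balance the M exponent: (1)·n from γ, plus −(1) + (0) = -1 from the rest, must sum to zero.
n − 1 = 0, so n = 1.

1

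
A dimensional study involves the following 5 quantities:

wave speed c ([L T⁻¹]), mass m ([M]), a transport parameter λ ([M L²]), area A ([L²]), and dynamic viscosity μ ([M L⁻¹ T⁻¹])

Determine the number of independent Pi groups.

There are 5 variables and 3 base dimensions (M, L, T).
The dimension matrix has rank 3.
Independent dimensionless groups: 5 − 3 = 2.

2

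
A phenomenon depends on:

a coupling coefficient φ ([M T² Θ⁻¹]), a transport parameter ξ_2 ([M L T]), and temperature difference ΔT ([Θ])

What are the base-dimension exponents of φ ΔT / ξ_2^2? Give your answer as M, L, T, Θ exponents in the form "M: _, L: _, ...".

Collect each base-dimension exponent across the product:
  M: (1) − 2·(1) + (0) = -1
  L: (0) − 2·(1) + (0) = -2
  T: (2) − 2·(1) + (0) = 0
  Θ: (-1) − 2·(0) + (1) = 0
So the dimensions are [M⁻¹ L⁻²].

M: -1, L: -2, T: 0, Θ: 0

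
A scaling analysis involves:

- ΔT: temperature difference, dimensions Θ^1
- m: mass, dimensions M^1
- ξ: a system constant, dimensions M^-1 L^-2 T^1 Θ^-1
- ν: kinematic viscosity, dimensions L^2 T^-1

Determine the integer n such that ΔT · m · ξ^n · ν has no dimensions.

1

Balance the M exponent: (-1)·n from ξ, plus (0) + (1) + (0) = 1 from the rest, must sum to zero.
−n + 1 = 0, so n = 1.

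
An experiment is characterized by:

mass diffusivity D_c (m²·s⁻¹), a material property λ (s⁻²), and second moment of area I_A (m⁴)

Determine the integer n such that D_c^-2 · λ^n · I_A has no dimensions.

Balance the T exponent: (-2)·n from λ, plus −2·(-1) + (0) = 2 from the rest, must sum to zero.
-2n + 2 = 0, so n = 1.

1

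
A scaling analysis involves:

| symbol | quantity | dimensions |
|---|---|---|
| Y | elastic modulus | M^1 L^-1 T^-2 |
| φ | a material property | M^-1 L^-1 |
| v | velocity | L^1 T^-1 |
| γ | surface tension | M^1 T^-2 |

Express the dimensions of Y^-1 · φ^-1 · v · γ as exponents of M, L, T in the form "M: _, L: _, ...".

M: 1, L: 3, T: -1

Collect each base-dimension exponent across the product:
  M: −(1) − (-1) + (0) + (1) = 1
  L: −(-1) − (-1) + (1) + (0) = 3
  T: −(-2) − (0) + (-1) + (-2) = -1
So the dimensions are [M L³ T⁻¹].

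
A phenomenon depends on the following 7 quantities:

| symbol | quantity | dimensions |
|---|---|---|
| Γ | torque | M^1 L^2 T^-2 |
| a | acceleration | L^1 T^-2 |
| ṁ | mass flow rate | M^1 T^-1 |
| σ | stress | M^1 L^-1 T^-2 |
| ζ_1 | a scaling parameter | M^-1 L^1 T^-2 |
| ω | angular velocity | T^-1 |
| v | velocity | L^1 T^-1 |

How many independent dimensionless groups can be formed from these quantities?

There are 7 variables and 3 base dimensions (M, L, T).
The dimension matrix has rank 3.
Independent dimensionless groups: 7 − 3 = 4.

4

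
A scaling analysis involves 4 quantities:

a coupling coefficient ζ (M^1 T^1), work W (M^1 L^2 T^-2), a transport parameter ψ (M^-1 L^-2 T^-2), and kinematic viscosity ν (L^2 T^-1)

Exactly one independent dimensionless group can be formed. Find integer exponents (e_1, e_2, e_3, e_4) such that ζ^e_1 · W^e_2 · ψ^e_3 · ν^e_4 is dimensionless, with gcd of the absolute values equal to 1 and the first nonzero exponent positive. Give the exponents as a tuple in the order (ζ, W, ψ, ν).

(2, -1, 1, 2)

M: e_1·(1) + e_2·(1) + e_3·(-1) + e_4·(0) = 0
L: e_1·(0) + e_2·(2) + e_3·(-2) + e_4·(2) = 0
T: e_1·(1) + e_2·(-2) + e_3·(-2) + e_4·(-1) = 0
Solving this homogeneous linear system for the smallest-integer solution (first nonzero entry positive) gives (2, -1, 1, 2).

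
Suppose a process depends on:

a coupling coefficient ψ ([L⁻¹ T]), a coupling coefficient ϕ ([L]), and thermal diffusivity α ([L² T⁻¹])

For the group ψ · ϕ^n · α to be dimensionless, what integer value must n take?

Balance the L exponent: (1)·n from ϕ, plus (-1) + (2) = 1 from the rest, must sum to zero.
n + 1 = 0, so n = -1.

-1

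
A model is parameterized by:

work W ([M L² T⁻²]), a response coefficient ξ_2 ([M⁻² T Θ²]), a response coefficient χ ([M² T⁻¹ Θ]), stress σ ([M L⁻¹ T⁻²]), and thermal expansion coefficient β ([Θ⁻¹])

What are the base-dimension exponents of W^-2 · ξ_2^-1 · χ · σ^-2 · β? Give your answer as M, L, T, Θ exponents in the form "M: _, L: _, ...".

Collect each base-dimension exponent across the product:
  M: −2·(1) − (-2) + (2) − 2·(1) + (0) = 0
  L: −2·(2) − (0) + (0) − 2·(-1) + (0) = -2
  T: −2·(-2) − (1) + (-1) − 2·(-2) + (0) = 6
  Θ: −2·(0) − (2) + (1) − 2·(0) + (-1) = -2
So the dimensions are [L⁻² T⁶ Θ⁻²].

M: 0, L: -2, T: 6, Θ: -2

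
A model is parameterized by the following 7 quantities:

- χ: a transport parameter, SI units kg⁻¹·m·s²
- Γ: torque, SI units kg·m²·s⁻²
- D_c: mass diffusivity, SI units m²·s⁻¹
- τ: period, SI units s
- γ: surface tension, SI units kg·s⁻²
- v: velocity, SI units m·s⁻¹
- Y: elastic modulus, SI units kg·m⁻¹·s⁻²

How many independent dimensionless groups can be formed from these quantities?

There are 7 variables and 3 base dimensions (M, L, T).
The dimension matrix has rank 3.
Independent dimensionless groups: 7 − 3 = 4.

4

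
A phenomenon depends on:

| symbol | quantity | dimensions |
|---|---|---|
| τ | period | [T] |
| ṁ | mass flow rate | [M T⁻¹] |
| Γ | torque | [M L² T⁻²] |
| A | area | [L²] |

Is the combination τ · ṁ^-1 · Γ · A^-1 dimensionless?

yes

Sum the exponent of each base dimension across the product:
  M: [τ]_M − [ṁ]_M + [Γ]_M − [A]_M = (0) − (1) + (1) − (0) = 0
  L: [τ]_L − [ṁ]_L + [Γ]_L − [A]_L = (0) − (0) + (2) − (2) = 0
  T: [τ]_T − [ṁ]_T + [Γ]_T − [A]_T = (1) − (-1) + (-2) − (0) = 0
All base exponents vanish — dimensionless.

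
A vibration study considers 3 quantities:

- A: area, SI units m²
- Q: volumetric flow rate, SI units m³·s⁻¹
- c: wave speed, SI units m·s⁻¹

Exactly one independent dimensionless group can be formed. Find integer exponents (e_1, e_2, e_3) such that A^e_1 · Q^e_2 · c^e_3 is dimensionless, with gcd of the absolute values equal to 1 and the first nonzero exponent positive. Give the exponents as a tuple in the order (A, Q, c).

L: e_1·(2) + e_2·(3) + e_3·(1) = 0
T: e_1·(0) + e_2·(-1) + e_3·(-1) = 0
Solving this homogeneous linear system for the smallest-integer solution (first nonzero entry positive) gives (1, -1, 1).

(1, -1, 1)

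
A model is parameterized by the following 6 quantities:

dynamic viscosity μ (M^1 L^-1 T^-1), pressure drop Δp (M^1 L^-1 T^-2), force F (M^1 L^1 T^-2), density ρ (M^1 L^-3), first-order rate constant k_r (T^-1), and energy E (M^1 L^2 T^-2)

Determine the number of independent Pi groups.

3

There are 6 variables and 3 base dimensions (M, L, T).
The dimension matrix has rank 3.
Independent dimensionless groups: 6 − 3 = 3.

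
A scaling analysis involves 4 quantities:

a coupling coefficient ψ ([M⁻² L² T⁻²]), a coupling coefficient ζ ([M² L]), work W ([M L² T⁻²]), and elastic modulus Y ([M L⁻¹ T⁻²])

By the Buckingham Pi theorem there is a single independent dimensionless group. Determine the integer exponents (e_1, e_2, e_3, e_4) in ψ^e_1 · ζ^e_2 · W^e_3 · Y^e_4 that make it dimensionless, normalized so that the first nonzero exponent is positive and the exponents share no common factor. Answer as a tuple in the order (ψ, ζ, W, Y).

(2, 3, -3, 1)

M: e_1·(-2) + e_2·(2) + e_3·(1) + e_4·(1) = 0
L: e_1·(2) + e_2·(1) + e_3·(2) + e_4·(-1) = 0
T: e_1·(-2) + e_2·(0) + e_3·(-2) + e_4·(-2) = 0
Solving this homogeneous linear system for the smallest-integer solution (first nonzero entry positive) gives (2, 3, -3, 1).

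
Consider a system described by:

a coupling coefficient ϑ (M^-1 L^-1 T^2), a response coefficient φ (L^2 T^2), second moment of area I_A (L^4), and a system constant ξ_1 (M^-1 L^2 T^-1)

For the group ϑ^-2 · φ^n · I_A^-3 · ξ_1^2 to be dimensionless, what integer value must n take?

3

Balance the L exponent: (2)·n from φ, plus −2·(-1) − 3·(4) + 2·(2) = -6 from the rest, must sum to zero.
2n − 6 = 0, so n = 3.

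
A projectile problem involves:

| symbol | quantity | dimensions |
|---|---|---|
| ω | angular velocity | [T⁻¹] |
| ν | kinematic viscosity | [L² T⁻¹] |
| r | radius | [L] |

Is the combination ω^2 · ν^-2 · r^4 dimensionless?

Sum the exponent of each base dimension across the product:
  L: 2·[ω]_L − 2·[ν]_L + 4·[r]_L = 2·(0) − 2·(2) + 4·(1) = 0
  T: 2·[ω]_T − 2·[ν]_T + 4·[r]_T = 2·(-1) − 2·(-1) + 4·(0) = 0
All base exponents vanish — dimensionless.

yes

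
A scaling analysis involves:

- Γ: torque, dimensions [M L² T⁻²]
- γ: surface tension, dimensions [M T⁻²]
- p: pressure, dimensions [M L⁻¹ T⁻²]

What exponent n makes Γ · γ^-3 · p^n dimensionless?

Balance the M exponent: (1)·n from p, plus (1) − 3·(1) = -2 from the rest, must sum to zero.
n − 2 = 0, so n = 2.

2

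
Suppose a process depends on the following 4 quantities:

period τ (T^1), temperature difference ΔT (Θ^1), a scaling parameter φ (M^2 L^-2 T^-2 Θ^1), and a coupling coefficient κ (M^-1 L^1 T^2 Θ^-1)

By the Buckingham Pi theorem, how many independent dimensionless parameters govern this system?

1

There are 4 variables and 4 base dimensions (M, L, T, Θ).
The dimension matrix has rank 3 (less than 4: the dimension vectors are linearly dependent).
Independent dimensionless groups: 4 − 3 = 1.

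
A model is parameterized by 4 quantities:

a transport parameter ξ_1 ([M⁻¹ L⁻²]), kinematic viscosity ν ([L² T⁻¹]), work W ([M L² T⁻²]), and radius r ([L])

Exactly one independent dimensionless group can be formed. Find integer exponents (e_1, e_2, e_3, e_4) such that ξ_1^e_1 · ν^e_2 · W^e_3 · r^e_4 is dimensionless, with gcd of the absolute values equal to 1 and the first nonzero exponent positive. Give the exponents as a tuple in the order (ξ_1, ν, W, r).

(1, -2, 1, 4)

M: e_1·(-1) + e_2·(0) + e_3·(1) + e_4·(0) = 0
L: e_1·(-2) + e_2·(2) + e_3·(2) + e_4·(1) = 0
T: e_1·(0) + e_2·(-1) + e_3·(-2) + e_4·(0) = 0
Solving this homogeneous linear system for the smallest-integer solution (first nonzero entry positive) gives (1, -2, 1, 4).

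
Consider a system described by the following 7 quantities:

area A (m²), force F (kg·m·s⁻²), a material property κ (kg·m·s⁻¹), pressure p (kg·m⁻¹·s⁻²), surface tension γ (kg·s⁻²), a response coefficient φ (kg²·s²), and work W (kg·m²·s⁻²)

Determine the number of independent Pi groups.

There are 7 variables and 3 base dimensions (M, L, T).
The dimension matrix has rank 3.
Independent dimensionless groups: 7 − 3 = 4.

4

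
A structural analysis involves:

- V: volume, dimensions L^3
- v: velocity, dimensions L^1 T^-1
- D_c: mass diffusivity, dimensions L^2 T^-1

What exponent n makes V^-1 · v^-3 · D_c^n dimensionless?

3

Balance the L exponent: (2)·n from D_c, plus −(3) − 3·(1) = -6 from the rest, must sum to zero.
2n − 6 = 0, so n = 3.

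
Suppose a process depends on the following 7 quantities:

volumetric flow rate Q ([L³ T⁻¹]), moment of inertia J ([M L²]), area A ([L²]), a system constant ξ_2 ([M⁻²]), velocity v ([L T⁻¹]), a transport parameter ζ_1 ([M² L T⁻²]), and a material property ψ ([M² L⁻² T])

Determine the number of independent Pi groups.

4

There are 7 variables and 3 base dimensions (M, L, T).
The dimension matrix has rank 3.
Independent dimensionless groups: 7 − 3 = 4.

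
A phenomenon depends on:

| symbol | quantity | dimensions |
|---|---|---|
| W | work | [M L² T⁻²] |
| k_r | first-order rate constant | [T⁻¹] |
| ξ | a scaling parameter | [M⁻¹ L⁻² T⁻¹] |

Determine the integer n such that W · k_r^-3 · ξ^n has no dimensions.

1

Balance the M exponent: (-1)·n from ξ, plus (1) − 3·(0) = 1 from the rest, must sum to zero.
−n + 1 = 0, so n = 1.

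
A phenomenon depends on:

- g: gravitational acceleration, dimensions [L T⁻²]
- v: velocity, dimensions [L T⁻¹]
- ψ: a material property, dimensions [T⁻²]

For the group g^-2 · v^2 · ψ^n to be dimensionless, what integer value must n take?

1

Balance the T exponent: (-2)·n from ψ, plus −2·(-2) + 2·(-1) = 2 from the rest, must sum to zero.
-2n + 2 = 0, so n = 1.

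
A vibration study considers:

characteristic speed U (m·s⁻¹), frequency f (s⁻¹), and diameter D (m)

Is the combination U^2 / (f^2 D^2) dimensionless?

yes

Sum the exponent of each base dimension across the product:
  M: 2·[U]_M − 2·[f]_M − 2·[D]_M = 2·(0) − 2·(0) − 2·(0) = 0
  L: 2·[U]_L − 2·[f]_L − 2·[D]_L = 2·(1) − 2·(0) − 2·(1) = 0
  T: 2·[U]_T − 2·[f]_T − 2·[D]_T = 2·(-1) − 2·(-1) − 2·(0) = 0
All base exponents vanish — dimensionless.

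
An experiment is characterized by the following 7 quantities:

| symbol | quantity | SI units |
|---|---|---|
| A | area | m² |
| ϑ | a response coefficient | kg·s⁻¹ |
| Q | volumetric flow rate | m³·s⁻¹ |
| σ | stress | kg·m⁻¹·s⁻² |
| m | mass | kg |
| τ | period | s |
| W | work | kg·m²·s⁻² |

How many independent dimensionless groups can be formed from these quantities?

There are 7 variables and 3 base dimensions (M, L, T).
The dimension matrix has rank 3.
Independent dimensionless groups: 7 − 3 = 4.

4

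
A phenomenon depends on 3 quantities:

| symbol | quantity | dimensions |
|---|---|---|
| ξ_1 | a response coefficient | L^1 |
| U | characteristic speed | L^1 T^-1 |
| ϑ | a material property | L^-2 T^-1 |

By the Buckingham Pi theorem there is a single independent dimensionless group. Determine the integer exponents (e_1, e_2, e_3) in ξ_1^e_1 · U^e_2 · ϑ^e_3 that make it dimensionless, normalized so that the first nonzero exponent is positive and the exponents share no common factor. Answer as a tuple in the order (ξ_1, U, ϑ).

L: e_1·(1) + e_2·(1) + e_3·(-2) = 0
T: e_1·(0) + e_2·(-1) + e_3·(-1) = 0
Solving this homogeneous linear system for the smallest-integer solution (first nonzero entry positive) gives (3, -1, 1).

(3, -1, 1)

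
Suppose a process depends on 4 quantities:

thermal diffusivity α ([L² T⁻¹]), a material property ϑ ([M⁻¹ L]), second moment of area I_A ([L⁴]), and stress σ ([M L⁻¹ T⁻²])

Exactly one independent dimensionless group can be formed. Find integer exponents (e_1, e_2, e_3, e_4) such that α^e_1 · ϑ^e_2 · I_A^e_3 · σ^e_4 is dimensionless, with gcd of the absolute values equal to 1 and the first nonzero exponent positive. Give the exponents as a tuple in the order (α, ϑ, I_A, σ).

(2, -1, -1, -1)

M: e_1·(0) + e_2·(-1) + e_3·(0) + e_4·(1) = 0
L: e_1·(2) + e_2·(1) + e_3·(4) + e_4·(-1) = 0
T: e_1·(-1) + e_2·(0) + e_3·(0) + e_4·(-2) = 0
Solving this homogeneous linear system for the smallest-integer solution (first nonzero entry positive) gives (2, -1, -1, -1).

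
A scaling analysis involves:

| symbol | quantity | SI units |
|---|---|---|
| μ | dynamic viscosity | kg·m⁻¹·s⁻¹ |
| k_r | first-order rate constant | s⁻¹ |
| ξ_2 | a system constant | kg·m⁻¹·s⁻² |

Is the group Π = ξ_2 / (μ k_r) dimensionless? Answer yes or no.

yes

Sum the exponent of each base dimension across the product:
  M: −[μ]_M − [k_r]_M + [ξ_2]_M = −(1) − (0) + (1) = 0
  L: −[μ]_L − [k_r]_L + [ξ_2]_L = −(-1) − (0) + (-1) = 0
  T: −[μ]_T − [k_r]_T + [ξ_2]_T = −(-1) − (-1) + (-2) = 0
All base exponents vanish — dimensionless.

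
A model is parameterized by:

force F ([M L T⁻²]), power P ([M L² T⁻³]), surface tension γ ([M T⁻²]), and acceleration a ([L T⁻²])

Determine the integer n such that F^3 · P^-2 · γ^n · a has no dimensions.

-1

Balance the M exponent: (1)·n from γ, plus 3·(1) − 2·(1) + (0) = 1 from the rest, must sum to zero.
n + 1 = 0, so n = -1.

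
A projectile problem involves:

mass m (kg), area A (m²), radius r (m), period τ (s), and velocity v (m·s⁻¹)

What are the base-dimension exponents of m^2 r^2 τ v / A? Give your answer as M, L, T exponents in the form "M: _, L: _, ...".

M: 2, L: 1, T: 0

Collect each base-dimension exponent across the product:
  M: 2·(1) − (0) + 2·(0) + (0) + (0) = 2
  L: 2·(0) − (2) + 2·(1) + (0) + (1) = 1
  T: 2·(0) − (0) + 2·(0) + (1) + (-1) = 0
So the dimensions are [M² L].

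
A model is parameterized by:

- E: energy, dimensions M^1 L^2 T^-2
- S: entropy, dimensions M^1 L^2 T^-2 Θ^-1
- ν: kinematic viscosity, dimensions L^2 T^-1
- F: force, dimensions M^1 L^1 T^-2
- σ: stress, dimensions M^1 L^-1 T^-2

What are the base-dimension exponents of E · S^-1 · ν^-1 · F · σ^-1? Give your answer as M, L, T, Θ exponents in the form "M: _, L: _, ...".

M: 0, L: 0, T: 1, Θ: 1

Collect each base-dimension exponent across the product:
  M: (1) − (1) − (0) + (1) − (1) = 0
  L: (2) − (2) − (2) + (1) − (-1) = 0
  T: (-2) − (-2) − (-1) + (-2) − (-2) = 1
  Θ: (0) − (-1) − (0) + (0) − (0) = 1
So the dimensions are [T Θ].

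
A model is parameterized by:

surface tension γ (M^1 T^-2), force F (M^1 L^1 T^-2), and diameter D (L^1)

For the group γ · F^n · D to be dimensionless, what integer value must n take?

Balance the M exponent: (1)·n from F, plus (1) + (0) = 1 from the rest, must sum to zero.
n + 1 = 0, so n = -1.

-1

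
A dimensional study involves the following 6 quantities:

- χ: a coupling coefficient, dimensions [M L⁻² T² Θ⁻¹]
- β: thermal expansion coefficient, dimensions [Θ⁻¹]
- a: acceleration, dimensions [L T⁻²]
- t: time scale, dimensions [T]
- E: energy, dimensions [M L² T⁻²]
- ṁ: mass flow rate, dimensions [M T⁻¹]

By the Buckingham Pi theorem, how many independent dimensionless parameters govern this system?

There are 6 variables and 4 base dimensions (M, L, T, Θ).
The dimension matrix has rank 4.
Independent dimensionless groups: 6 − 4 = 2.

2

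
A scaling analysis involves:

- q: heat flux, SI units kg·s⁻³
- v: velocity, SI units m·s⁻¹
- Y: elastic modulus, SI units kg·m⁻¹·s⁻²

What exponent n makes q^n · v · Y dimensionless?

Balance the M exponent: (1)·n from q, plus (0) + (1) = 1 from the rest, must sum to zero.
n + 1 = 0, so n = -1.

-1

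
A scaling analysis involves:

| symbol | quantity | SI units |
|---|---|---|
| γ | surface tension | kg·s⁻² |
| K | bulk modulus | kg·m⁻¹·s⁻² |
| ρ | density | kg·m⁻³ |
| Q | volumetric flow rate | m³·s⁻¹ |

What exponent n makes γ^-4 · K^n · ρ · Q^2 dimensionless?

Balance the M exponent: (1)·n from K, plus −4·(1) + (1) + 2·(0) = -3 from the rest, must sum to zero.
n − 3 = 0, so n = 3.

3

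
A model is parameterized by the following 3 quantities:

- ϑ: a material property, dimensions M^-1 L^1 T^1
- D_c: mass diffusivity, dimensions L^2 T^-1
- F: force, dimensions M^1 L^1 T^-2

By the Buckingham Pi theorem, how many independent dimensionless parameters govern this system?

1

There are 3 variables and 3 base dimensions (M, L, T).
The dimension matrix has rank 2 (less than 3: the dimension vectors are linearly dependent).
Independent dimensionless groups: 3 − 2 = 1.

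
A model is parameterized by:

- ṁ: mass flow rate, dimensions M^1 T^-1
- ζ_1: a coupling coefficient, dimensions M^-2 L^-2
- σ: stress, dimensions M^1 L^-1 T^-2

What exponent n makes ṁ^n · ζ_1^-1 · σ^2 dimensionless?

Balance the M exponent: (1)·n from ṁ, plus −(-2) + 2·(1) = 4 from the rest, must sum to zero.
n + 4 = 0, so n = -4.

-4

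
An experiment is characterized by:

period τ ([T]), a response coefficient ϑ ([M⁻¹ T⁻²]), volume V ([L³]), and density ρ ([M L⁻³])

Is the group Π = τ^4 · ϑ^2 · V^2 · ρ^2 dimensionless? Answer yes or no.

Sum the exponent of each base dimension across the product:
  M: 4·[τ]_M + 2·[ϑ]_M + 2·[V]_M + 2·[ρ]_M = 4·(0) + 2·(-1) + 2·(0) + 2·(1) = 0
  L: 4·[τ]_L + 2·[ϑ]_L + 2·[V]_L + 2·[ρ]_L = 4·(0) + 2·(0) + 2·(3) + 2·(-3) = 0
  T: 4·[τ]_T + 2·[ϑ]_T + 2·[V]_T + 2·[ρ]_T = 4·(1) + 2·(-2) + 2·(0) + 2·(0) = 0
All base exponents vanish — dimensionless.

yes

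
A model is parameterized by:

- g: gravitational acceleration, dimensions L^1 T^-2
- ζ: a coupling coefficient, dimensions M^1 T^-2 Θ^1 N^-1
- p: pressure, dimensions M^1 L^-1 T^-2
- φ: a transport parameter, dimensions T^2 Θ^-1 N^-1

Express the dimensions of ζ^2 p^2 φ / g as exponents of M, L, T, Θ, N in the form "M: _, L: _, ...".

Collect each base-dimension exponent across the product:
  M: −(0) + 2·(1) + 2·(1) + (0) = 4
  L: −(1) + 2·(0) + 2·(-1) + (0) = -3
  T: −(-2) + 2·(-2) + 2·(-2) + (2) = -4
  Θ: −(0) + 2·(1) + 2·(0) + (-1) = 1
  N: −(0) + 2·(-1) + 2·(0) + (-1) = -3
So the dimensions are [M⁴ L⁻³ T⁻⁴ Θ N⁻³].

M: 4, L: -3, T: -4, Θ: 1, N: -3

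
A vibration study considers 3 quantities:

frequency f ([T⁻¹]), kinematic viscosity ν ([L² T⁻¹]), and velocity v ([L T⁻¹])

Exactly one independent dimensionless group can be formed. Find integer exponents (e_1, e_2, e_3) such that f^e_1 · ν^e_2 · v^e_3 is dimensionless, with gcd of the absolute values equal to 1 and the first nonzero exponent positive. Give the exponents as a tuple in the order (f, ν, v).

(1, 1, -2)

L: e_1·(0) + e_2·(2) + e_3·(1) = 0
T: e_1·(-1) + e_2·(-1) + e_3·(-1) = 0
Solving this homogeneous linear system for the smallest-integer solution (first nonzero entry positive) gives (1, 1, -2).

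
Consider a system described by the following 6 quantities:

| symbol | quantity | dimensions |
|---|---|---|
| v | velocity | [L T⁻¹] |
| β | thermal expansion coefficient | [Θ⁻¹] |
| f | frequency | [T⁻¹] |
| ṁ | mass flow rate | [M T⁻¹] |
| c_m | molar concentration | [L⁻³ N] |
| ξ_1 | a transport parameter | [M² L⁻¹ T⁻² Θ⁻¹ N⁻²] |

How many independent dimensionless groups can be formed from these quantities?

There are 6 variables and 5 base dimensions (M, L, T, Θ, N).
The dimension matrix has rank 5.
Independent dimensionless groups: 6 − 5 = 1.

1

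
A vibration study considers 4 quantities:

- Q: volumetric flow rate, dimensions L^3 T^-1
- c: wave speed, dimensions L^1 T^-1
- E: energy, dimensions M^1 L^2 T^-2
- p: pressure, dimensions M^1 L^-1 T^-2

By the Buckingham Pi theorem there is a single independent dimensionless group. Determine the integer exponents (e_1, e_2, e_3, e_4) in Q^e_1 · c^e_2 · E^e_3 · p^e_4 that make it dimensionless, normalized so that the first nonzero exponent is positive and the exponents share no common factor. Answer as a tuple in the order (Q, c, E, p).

M: e_1·(0) + e_2·(0) + e_3·(1) + e_4·(1) = 0
L: e_1·(3) + e_2·(1) + e_3·(2) + e_4·(-1) = 0
T: e_1·(-1) + e_2·(-1) + e_3·(-2) + e_4·(-2) = 0
Solving this homogeneous linear system for the smallest-integer solution (first nonzero entry positive) gives (3, -3, -2, 2).

(3, -3, -2, 2)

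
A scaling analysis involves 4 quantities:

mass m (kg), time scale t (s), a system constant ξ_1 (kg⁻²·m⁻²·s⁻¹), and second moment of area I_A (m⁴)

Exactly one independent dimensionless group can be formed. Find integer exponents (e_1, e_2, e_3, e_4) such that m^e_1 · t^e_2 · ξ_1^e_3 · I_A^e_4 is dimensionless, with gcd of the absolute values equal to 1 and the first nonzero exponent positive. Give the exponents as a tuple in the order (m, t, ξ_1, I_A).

M: e_1·(1) + e_2·(0) + e_3·(-2) + e_4·(0) = 0
L: e_1·(0) + e_2·(0) + e_3·(-2) + e_4·(4) = 0
T: e_1·(0) + e_2·(1) + e_3·(-1) + e_4·(0) = 0
Solving this homogeneous linear system for the smallest-integer solution (first nonzero entry positive) gives (4, 2, 2, 1).

(4, 2, 2, 1)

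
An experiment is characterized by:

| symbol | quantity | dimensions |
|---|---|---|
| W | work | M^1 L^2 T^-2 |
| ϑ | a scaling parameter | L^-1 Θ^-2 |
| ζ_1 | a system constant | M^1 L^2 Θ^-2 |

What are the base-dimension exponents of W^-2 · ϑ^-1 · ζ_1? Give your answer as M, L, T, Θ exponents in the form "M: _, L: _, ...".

M: -1, L: -1, T: 4, Θ: 0

Collect each base-dimension exponent across the product:
  M: −2·(1) − (0) + (1) = -1
  L: −2·(2) − (-1) + (2) = -1
  T: −2·(-2) − (0) + (0) = 4
  Θ: −2·(0) − (-2) + (-2) = 0
So the dimensions are [M⁻¹ L⁻¹ T⁴].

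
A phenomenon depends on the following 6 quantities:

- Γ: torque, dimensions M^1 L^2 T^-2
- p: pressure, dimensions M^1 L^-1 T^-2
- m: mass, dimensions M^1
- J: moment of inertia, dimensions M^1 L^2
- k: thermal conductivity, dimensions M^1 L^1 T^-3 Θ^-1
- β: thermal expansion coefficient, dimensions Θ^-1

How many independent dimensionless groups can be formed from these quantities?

There are 6 variables and 4 base dimensions (M, L, T, Θ).
The dimension matrix has rank 4.
Independent dimensionless groups: 6 − 4 = 2.

2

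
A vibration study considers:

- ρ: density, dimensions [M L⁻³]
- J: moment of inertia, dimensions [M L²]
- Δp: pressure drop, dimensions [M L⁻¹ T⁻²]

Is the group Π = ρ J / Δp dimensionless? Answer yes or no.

Sum the exponent of each base dimension across the product:
  M: [ρ]_M + [J]_M − [Δp]_M = (1) + (1) − (1) = 1
  L: [ρ]_L + [J]_L − [Δp]_L = (-3) + (2) − (-1) = 0
  T: [ρ]_T + [J]_T − [Δp]_T = (0) + (0) − (-2) = 2
Net dimensions [M T²] ≠ [1] — not dimensionless.

no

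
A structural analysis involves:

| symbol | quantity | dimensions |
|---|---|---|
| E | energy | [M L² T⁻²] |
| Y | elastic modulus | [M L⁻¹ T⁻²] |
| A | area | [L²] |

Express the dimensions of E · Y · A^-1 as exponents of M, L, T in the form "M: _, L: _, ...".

M: 2, L: -1, T: -4

Collect each base-dimension exponent across the product:
  M: (1) + (1) − (0) = 2
  L: (2) + (-1) − (2) = -1
  T: (-2) + (-2) − (0) = -4
So the dimensions are [M² L⁻¹ T⁻⁴].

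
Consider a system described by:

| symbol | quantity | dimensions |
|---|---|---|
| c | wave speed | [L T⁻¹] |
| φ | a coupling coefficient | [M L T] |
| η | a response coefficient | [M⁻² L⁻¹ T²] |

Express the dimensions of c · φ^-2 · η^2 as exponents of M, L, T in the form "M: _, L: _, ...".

Collect each base-dimension exponent across the product:
  M: (0) − 2·(1) + 2·(-2) = -6
  L: (1) − 2·(1) + 2·(-1) = -3
  T: (-1) − 2·(1) + 2·(2) = 1
So the dimensions are [M⁻⁶ L⁻³ T].

M: -6, L: -3, T: 1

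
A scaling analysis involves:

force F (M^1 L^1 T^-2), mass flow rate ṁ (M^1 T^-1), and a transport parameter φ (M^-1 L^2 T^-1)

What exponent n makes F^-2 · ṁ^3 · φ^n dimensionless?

Balance the M exponent: (-1)·n from φ, plus −2·(1) + 3·(1) = 1 from the rest, must sum to zero.
−n + 1 = 0, so n = 1.

1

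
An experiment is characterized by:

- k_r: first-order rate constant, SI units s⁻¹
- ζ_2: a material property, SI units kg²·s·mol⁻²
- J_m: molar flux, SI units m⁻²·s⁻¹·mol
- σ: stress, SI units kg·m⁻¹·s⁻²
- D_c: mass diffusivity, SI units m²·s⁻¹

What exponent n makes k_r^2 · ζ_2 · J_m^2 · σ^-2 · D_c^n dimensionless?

1

Balance the L exponent: (2)·n from D_c, plus 2·(0) + (0) + 2·(-2) − 2·(-1) = -2 from the rest, must sum to zero.
2n − 2 = 0, so n = 1.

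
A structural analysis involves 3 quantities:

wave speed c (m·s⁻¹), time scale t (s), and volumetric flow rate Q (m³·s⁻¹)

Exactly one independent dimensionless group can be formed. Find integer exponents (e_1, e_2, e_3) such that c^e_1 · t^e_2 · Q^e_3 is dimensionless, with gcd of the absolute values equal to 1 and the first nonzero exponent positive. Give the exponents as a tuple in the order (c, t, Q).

(3, 2, -1)

L: e_1·(1) + e_2·(0) + e_3·(3) = 0
T: e_1·(-1) + e_2·(1) + e_3·(-1) = 0
Solving this homogeneous linear system for the smallest-integer solution (first nonzero entry positive) gives (3, 2, -1).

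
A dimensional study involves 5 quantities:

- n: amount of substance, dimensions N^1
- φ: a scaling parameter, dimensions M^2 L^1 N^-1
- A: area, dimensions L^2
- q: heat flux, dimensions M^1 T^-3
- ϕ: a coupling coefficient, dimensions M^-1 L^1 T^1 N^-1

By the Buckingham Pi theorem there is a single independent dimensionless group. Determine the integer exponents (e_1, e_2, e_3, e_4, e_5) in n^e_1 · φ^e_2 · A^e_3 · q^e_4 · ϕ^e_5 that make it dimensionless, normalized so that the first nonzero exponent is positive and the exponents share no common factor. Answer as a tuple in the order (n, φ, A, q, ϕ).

(4, 1, -2, 1, 3)

M: e_1·(0) + e_2·(2) + e_3·(0) + e_4·(1) + e_5·(-1) = 0
L: e_1·(0) + e_2·(1) + e_3·(2) + e_4·(0) + e_5·(1) = 0
T: e_1·(0) + e_2·(0) + e_3·(0) + e_4·(-3) + e_5·(1) = 0
N: e_1·(1) + e_2·(-1) + e_3·(0) + e_4·(0) + e_5·(-1) = 0
Solving this homogeneous linear system for the smallest-integer solution (first nonzero entry positive) gives (4, 1, -2, 1, 3).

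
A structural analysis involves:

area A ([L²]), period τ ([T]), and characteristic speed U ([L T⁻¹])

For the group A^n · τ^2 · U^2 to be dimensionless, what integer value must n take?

Balance the L exponent: (2)·n from A, plus 2·(0) + 2·(1) = 2 from the rest, must sum to zero.
2n + 2 = 0, so n = -1.

-1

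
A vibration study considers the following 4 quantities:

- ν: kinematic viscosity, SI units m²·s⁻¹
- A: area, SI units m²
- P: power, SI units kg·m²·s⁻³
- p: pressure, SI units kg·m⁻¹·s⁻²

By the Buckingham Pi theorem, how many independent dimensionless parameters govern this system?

1

There are 4 variables and 3 base dimensions (M, L, T).
The dimension matrix has rank 3.
Independent dimensionless groups: 4 − 3 = 1.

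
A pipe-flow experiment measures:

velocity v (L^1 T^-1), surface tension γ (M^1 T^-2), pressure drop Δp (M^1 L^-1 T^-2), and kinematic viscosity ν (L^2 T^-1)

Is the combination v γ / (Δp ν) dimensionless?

yes

Sum the exponent of each base dimension across the product:
  M: [v]_M + [γ]_M − [Δp]_M − [ν]_M = (0) + (1) − (1) − (0) = 0
  L: [v]_L + [γ]_L − [Δp]_L − [ν]_L = (1) + (0) − (-1) − (2) = 0
  T: [v]_T + [γ]_T − [Δp]_T − [ν]_T = (-1) + (-2) − (-2) − (-1) = 0
All base exponents vanish — dimensionless.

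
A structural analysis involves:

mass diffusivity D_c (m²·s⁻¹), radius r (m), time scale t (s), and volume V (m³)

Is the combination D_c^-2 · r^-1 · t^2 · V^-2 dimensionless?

no

Sum the exponent of each base dimension across the product:
  L: −2·[D_c]_L − [r]_L + 2·[t]_L − 2·[V]_L = −2·(2) − (1) + 2·(0) − 2·(3) = -11
  T: −2·[D_c]_T − [r]_T + 2·[t]_T − 2·[V]_T = −2·(-1) − (0) + 2·(1) − 2·(0) = 4
Net dimensions [L⁻¹¹ T⁴] ≠ [1] — not dimensionless.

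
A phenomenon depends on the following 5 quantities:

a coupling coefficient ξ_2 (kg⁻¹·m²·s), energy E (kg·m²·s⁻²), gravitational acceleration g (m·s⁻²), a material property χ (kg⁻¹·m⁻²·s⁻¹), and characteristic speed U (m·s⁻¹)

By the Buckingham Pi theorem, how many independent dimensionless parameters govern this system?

There are 5 variables and 3 base dimensions (M, L, T).
The dimension matrix has rank 3.
Independent dimensionless groups: 5 − 3 = 2.

2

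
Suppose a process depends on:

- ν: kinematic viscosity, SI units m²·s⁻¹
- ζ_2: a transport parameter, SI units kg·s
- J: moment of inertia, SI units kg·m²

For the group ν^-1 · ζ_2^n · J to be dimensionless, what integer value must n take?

-1

Balance the M exponent: (1)·n from ζ_2, plus −(0) + (1) = 1 from the rest, must sum to zero.
n + 1 = 0, so n = -1.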